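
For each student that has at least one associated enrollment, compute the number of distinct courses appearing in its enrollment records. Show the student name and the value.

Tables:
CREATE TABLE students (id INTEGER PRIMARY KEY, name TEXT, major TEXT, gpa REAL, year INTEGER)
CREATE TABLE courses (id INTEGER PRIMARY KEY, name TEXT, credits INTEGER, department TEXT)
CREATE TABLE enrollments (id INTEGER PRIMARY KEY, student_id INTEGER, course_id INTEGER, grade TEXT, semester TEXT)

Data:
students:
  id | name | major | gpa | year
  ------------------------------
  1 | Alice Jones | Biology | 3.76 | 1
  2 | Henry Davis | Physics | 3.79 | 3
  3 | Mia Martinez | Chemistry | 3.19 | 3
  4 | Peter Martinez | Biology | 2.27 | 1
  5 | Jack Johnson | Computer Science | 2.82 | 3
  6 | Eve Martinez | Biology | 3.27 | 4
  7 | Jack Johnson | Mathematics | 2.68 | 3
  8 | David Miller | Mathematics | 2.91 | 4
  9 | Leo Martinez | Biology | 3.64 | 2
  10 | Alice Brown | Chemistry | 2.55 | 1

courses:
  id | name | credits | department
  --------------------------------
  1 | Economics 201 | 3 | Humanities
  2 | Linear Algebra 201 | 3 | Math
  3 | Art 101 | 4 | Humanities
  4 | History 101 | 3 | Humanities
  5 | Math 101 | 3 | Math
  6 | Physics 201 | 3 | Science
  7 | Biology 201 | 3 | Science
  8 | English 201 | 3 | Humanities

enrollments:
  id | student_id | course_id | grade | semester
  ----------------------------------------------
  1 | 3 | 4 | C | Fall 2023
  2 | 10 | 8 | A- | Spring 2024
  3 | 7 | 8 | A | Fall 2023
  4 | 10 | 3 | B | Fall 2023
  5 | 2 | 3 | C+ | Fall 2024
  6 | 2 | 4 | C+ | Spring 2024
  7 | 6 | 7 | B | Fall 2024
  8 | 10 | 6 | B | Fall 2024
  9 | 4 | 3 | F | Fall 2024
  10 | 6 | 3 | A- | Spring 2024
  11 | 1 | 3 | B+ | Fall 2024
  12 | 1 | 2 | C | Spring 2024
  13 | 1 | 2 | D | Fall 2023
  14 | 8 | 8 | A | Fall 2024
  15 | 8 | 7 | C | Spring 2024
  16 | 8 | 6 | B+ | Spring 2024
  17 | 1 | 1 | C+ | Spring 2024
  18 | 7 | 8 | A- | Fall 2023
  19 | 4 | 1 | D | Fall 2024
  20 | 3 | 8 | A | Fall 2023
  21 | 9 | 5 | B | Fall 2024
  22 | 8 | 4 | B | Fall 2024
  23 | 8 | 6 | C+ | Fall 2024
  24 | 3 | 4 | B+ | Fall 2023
SELECT p.name, COUNT(DISTINCT c.course_id) AS distinct_course_count FROM enrollments c JOIN students p ON c.student_id = p.id GROUP BY p.id, p.name

Execution result:
name | distinct_course_count
Alice Jones | 3
Henry Davis | 2
Mia Martinez | 2
Peter Martinez | 2
Eve Martinez | 2
Jack Johnson | 1
David Miller | 4
Leo Martinez | 1
Alice Brown | 3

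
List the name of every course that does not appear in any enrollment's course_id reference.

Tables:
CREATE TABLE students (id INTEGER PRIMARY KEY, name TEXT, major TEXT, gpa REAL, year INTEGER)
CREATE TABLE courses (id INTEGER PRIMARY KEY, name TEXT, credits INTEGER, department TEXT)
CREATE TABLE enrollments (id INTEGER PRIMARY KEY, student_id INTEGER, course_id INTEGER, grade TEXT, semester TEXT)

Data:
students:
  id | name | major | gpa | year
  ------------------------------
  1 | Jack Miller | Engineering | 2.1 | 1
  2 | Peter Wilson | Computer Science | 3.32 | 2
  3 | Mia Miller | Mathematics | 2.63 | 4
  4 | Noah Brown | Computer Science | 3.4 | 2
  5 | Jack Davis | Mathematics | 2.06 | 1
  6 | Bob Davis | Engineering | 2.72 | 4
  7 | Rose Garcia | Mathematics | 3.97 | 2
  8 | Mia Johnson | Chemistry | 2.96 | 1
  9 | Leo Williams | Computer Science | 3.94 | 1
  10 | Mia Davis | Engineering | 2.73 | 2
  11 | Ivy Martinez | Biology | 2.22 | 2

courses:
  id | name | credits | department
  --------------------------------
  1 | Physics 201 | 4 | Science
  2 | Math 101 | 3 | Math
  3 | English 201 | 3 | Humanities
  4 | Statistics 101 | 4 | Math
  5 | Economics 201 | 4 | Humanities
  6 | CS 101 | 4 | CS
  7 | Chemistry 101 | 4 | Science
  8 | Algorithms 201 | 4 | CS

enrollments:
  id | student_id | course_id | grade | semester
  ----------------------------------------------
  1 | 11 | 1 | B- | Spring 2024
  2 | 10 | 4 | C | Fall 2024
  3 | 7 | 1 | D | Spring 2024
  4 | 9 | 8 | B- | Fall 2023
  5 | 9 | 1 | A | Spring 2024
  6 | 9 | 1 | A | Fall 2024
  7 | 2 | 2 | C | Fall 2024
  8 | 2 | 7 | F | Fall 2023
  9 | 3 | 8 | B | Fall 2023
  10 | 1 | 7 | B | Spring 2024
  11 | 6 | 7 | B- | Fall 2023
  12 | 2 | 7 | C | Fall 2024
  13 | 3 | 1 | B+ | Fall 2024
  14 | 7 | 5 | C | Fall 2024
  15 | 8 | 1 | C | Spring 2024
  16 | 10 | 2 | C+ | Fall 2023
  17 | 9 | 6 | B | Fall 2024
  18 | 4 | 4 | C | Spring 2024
SELECT p.name FROM courses p LEFT JOIN enrollments c ON c.course_id = p.id WHERE c.id IS NULL

Execution result:
English 201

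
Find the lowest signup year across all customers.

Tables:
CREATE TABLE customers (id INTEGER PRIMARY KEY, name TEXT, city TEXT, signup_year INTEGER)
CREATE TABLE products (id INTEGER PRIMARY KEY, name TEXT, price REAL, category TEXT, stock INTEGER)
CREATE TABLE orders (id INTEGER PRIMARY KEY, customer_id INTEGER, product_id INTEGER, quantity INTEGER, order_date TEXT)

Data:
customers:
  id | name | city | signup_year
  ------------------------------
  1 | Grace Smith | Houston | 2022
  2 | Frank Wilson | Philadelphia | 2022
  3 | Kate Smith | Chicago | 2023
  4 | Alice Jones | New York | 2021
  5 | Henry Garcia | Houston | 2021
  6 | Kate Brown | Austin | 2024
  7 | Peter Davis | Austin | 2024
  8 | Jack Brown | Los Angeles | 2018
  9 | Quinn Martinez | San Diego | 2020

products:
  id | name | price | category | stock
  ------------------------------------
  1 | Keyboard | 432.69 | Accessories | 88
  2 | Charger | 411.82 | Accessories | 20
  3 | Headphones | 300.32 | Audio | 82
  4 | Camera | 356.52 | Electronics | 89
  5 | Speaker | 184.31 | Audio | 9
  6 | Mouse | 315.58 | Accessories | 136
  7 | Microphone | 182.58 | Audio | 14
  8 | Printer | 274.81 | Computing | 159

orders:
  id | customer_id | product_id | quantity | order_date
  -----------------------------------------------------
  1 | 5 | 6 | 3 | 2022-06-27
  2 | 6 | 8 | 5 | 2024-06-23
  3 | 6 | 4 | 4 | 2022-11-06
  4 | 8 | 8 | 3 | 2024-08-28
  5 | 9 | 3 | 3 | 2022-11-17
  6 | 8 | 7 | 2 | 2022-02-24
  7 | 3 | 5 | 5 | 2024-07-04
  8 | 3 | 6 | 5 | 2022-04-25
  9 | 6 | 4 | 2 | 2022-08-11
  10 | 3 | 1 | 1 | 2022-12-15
SELECT MIN(signup_year) FROM customers

Execution result:
2018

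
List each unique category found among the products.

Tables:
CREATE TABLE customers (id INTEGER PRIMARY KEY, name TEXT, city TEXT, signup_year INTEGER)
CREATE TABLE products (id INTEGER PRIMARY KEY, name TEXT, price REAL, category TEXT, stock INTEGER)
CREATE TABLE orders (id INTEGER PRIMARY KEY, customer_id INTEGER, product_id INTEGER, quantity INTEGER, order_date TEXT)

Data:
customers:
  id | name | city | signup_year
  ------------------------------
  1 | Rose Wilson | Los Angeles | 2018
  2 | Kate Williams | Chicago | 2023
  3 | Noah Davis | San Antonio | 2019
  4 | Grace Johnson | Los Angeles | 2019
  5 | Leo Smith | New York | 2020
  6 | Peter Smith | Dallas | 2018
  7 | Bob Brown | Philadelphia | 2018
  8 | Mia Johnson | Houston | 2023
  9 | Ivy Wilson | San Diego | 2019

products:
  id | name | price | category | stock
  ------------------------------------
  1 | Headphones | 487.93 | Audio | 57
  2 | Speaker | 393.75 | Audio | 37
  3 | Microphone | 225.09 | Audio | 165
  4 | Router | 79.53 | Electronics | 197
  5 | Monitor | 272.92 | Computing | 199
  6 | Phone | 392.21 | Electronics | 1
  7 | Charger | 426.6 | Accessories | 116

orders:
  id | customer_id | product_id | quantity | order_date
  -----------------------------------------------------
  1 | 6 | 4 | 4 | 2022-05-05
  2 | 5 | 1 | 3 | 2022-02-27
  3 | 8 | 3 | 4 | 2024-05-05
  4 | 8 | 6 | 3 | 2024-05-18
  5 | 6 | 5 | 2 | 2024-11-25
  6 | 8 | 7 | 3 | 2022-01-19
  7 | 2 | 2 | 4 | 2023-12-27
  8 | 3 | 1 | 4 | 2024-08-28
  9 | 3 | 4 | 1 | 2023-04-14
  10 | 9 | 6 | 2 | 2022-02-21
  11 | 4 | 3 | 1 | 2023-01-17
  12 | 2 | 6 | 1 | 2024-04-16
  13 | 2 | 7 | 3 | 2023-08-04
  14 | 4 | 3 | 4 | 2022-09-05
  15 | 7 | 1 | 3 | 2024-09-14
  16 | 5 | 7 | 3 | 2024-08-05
SELECT DISTINCT category FROM products

Execution result:
category
Audio
Electronics
Computing
Accessories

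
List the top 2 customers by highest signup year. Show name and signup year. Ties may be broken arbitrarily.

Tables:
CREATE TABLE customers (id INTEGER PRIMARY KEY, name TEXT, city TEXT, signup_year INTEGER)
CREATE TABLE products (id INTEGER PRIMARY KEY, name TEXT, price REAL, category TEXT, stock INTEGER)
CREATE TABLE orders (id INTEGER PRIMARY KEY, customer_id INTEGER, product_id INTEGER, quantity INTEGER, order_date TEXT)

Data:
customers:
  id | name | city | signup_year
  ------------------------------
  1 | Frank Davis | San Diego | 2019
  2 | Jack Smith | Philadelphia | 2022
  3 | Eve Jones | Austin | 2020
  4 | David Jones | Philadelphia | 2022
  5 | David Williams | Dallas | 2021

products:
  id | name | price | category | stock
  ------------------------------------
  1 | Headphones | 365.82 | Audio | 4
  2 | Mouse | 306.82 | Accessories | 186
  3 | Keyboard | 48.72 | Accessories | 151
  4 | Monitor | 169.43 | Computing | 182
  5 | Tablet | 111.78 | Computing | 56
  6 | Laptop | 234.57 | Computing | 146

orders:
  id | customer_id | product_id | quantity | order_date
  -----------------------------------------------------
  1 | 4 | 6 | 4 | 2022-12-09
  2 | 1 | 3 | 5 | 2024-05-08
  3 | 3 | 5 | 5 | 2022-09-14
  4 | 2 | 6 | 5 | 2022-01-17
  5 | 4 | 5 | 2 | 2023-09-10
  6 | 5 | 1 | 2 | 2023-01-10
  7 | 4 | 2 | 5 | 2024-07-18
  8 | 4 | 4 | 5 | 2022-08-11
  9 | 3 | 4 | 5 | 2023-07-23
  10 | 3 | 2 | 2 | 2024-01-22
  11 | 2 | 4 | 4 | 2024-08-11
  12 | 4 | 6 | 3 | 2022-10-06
SELECT name, signup_year FROM customers ORDER BY signup_year DESC LIMIT 2

Execution result:
name | signup_year
Jack Smith | 2022
David Jones | 2022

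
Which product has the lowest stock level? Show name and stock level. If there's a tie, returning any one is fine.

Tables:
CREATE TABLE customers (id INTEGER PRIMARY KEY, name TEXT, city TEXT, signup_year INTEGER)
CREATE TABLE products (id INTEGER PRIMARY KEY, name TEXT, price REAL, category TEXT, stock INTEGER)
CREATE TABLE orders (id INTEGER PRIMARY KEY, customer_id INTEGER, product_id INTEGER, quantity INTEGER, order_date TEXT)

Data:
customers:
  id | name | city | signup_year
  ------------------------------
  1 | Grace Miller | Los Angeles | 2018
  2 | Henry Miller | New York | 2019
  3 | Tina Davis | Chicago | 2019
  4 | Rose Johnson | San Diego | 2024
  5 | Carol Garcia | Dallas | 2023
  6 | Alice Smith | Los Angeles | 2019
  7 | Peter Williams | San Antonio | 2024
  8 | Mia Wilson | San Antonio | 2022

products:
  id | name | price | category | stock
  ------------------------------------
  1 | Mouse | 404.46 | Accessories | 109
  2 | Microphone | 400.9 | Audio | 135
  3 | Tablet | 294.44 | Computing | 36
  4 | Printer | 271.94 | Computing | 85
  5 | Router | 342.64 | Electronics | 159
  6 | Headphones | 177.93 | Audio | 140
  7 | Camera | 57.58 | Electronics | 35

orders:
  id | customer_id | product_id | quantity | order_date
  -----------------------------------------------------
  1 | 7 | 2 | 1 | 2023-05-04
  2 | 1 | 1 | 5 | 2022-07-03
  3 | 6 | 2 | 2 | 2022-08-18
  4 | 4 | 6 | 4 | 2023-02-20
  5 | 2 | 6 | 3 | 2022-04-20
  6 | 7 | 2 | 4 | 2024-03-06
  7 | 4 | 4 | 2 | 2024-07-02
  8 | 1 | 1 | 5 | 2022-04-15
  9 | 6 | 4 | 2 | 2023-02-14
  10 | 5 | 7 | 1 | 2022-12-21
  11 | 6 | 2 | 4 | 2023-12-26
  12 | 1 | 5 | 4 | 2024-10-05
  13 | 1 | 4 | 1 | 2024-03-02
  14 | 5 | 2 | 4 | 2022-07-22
SELECT name, stock FROM products ORDER BY stock ASC LIMIT 1

Execution result:
name | stock
Camera | 35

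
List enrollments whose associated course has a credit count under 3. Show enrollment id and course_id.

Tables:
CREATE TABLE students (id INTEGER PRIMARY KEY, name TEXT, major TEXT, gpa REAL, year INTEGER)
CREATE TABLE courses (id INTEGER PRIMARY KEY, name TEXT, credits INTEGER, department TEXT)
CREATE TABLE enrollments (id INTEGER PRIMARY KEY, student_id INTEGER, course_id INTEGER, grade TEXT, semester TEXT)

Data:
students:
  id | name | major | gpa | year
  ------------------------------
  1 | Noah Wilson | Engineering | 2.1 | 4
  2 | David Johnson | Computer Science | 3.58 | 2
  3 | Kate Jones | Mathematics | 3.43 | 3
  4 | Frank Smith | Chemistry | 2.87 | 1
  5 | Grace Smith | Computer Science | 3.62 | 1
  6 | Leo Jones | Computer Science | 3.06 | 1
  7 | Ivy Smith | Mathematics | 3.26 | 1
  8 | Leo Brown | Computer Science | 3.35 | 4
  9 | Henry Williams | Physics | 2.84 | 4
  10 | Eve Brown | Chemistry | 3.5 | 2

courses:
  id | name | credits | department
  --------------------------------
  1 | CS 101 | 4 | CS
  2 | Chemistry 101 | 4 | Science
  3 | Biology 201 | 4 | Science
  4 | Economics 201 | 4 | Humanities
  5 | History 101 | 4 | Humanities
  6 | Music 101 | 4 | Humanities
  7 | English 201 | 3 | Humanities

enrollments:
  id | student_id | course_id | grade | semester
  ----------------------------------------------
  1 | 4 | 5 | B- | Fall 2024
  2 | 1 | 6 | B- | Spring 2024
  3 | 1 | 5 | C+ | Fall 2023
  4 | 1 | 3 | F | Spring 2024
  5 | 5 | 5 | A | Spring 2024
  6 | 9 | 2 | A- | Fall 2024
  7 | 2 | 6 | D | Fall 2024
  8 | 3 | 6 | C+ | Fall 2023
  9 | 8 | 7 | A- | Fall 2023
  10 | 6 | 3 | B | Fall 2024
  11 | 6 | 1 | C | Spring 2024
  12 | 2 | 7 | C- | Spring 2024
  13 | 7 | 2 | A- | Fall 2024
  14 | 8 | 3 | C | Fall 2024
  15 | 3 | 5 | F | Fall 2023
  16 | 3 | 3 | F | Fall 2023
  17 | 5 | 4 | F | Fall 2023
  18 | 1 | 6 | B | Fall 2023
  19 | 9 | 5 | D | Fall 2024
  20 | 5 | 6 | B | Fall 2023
SELECT id, course_id FROM enrollments WHERE course_id IN (SELECT id FROM courses WHERE credits < 3)

Execution result:
(no rows)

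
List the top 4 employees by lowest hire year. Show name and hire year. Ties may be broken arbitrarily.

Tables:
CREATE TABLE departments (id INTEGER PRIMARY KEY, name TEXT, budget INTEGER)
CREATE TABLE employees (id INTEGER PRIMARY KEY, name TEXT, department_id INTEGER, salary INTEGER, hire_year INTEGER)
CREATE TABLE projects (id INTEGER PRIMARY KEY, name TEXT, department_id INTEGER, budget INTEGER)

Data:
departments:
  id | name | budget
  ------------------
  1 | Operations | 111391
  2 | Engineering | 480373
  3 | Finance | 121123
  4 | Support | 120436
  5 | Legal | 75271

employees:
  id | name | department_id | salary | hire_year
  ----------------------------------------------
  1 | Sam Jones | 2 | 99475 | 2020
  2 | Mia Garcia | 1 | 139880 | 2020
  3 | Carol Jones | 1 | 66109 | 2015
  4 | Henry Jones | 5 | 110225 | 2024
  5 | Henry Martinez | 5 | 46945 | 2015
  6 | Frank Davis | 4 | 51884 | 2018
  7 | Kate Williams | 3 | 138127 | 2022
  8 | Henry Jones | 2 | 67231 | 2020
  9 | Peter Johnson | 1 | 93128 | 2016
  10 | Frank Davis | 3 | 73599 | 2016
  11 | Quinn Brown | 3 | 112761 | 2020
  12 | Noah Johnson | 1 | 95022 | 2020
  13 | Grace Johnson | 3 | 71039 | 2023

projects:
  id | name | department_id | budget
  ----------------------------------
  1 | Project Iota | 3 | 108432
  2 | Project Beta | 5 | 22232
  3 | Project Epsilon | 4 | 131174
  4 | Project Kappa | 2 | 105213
SELECT name, hire_year FROM employees ORDER BY hire_year ASC LIMIT 4

Execution result:
name | hire_year
Carol Jones | 2015
Henry Martinez | 2015
Peter Johnson | 2016
Frank Davis | 2016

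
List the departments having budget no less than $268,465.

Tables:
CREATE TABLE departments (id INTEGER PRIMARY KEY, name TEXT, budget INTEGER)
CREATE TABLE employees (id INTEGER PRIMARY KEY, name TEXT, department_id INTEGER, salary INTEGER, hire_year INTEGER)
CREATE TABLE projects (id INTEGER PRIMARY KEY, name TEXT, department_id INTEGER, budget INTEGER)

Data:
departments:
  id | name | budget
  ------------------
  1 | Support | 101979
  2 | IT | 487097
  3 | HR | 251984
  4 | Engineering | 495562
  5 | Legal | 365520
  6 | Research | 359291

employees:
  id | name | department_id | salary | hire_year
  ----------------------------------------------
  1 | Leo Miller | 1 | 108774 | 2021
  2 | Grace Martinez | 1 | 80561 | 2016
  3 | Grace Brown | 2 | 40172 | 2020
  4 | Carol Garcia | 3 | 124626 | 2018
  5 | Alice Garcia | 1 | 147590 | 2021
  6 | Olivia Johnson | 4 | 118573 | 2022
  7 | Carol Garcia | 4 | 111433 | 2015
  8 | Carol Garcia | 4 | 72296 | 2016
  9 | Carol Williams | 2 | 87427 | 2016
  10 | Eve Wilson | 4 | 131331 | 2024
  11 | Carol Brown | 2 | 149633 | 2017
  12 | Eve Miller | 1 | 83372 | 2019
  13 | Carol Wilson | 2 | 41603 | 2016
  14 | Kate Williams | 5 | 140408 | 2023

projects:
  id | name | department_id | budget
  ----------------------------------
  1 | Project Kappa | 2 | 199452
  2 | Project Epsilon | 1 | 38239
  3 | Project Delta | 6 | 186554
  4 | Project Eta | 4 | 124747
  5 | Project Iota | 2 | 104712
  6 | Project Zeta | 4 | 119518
SELECT name, budget FROM departments WHERE budget >= 268465

Execution result:
name | budget
IT | 487097
Engineering | 495562
Legal | 365520
Research | 359291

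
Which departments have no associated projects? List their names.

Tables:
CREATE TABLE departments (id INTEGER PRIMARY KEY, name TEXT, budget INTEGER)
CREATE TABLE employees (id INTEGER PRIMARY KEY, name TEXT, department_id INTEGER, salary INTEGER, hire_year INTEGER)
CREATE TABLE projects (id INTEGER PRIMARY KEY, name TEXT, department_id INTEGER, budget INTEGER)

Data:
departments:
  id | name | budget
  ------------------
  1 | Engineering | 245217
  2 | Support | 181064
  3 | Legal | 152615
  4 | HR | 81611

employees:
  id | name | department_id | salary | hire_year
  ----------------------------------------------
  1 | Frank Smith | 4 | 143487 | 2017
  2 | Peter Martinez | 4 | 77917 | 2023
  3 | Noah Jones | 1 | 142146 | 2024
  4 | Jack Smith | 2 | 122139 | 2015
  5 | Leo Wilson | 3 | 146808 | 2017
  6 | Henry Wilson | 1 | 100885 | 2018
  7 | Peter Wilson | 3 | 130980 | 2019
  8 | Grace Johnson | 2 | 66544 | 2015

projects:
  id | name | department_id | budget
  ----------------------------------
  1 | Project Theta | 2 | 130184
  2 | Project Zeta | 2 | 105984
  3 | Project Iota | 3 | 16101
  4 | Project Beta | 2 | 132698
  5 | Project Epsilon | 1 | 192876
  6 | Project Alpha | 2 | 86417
SELECT p.name FROM departments p LEFT JOIN projects c ON c.department_id = p.id WHERE c.id IS NULL

Execution result:
HR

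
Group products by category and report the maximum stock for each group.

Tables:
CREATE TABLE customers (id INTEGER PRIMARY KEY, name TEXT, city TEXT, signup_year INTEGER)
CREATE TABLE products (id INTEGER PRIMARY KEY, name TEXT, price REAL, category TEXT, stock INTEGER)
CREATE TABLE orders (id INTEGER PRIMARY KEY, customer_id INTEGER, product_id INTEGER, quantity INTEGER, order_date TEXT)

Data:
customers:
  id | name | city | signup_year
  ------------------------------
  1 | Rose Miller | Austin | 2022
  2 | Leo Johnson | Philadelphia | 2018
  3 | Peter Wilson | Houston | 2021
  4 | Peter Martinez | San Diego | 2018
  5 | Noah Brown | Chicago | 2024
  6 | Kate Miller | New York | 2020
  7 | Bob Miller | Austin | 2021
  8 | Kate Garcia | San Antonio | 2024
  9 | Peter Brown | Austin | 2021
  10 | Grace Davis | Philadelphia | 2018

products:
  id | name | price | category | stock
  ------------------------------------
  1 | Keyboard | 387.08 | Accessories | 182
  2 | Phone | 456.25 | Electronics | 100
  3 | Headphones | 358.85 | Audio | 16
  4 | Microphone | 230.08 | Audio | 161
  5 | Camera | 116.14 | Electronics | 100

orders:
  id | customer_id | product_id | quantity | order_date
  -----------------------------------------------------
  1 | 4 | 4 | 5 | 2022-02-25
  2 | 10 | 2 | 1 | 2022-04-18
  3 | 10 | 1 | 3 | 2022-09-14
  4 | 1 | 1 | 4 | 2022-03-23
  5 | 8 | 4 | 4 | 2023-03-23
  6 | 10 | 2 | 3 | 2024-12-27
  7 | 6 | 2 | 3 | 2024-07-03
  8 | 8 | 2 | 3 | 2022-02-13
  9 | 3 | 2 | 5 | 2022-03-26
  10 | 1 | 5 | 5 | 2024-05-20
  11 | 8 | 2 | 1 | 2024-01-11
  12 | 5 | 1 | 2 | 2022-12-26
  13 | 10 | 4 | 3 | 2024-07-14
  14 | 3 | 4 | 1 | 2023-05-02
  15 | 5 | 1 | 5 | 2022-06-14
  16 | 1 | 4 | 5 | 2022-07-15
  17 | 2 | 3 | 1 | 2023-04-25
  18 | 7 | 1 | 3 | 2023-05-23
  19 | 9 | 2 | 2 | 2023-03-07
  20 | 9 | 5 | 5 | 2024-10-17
SELECT category, MAX(stock) AS max_stock FROM products GROUP BY category

Execution result:
category | max_stock
Accessories | 182
Audio | 161
Electronics | 100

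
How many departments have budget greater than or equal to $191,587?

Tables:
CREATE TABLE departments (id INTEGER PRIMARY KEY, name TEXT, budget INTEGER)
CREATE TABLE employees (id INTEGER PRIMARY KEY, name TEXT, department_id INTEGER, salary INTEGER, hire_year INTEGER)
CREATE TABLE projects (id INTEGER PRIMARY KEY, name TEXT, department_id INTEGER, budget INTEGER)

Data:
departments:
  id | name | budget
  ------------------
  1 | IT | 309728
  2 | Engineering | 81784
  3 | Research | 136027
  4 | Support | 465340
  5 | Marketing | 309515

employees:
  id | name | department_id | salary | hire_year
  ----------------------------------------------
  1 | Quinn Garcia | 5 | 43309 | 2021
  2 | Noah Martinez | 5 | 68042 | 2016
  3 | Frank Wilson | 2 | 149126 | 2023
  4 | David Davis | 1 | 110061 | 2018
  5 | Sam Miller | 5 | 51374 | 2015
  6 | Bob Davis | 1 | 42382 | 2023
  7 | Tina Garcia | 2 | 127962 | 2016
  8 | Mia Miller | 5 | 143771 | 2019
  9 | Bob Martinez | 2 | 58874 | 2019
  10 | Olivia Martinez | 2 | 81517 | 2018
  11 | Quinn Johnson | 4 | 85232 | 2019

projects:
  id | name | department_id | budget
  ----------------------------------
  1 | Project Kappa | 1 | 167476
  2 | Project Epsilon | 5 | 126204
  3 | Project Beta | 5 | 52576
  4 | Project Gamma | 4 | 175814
SELECT COUNT(*) FROM departments WHERE budget >= 191587

Execution result:
3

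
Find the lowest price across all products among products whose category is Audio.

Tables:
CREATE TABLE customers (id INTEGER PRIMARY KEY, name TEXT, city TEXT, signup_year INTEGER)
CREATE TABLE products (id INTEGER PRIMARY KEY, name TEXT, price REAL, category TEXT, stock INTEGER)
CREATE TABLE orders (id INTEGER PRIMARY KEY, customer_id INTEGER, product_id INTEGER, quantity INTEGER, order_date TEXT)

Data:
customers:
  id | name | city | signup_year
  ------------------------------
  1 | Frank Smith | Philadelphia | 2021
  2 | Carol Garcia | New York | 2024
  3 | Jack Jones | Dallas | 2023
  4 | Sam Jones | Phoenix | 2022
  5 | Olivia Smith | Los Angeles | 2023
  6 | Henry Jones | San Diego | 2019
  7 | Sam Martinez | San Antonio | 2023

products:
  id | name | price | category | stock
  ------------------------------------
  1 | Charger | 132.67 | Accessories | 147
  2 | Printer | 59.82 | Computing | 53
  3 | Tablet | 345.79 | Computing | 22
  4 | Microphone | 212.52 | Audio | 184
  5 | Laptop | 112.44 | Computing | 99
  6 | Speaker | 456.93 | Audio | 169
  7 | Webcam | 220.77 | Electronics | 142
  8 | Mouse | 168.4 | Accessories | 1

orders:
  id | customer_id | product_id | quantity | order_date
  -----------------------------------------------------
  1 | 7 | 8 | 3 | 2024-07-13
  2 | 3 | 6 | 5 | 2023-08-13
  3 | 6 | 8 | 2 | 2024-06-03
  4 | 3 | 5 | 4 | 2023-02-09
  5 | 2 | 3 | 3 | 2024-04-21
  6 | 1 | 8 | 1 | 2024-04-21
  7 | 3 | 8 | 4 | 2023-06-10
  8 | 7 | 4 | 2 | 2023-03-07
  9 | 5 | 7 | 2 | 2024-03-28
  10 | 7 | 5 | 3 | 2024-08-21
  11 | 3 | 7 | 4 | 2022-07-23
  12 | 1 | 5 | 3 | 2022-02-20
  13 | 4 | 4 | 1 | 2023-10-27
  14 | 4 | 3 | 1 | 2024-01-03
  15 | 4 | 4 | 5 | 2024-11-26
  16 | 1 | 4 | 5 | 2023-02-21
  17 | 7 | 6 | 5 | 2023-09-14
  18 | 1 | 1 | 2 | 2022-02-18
SELECT MIN(price) FROM products WHERE category = 'Audio'

Execution result:
212.52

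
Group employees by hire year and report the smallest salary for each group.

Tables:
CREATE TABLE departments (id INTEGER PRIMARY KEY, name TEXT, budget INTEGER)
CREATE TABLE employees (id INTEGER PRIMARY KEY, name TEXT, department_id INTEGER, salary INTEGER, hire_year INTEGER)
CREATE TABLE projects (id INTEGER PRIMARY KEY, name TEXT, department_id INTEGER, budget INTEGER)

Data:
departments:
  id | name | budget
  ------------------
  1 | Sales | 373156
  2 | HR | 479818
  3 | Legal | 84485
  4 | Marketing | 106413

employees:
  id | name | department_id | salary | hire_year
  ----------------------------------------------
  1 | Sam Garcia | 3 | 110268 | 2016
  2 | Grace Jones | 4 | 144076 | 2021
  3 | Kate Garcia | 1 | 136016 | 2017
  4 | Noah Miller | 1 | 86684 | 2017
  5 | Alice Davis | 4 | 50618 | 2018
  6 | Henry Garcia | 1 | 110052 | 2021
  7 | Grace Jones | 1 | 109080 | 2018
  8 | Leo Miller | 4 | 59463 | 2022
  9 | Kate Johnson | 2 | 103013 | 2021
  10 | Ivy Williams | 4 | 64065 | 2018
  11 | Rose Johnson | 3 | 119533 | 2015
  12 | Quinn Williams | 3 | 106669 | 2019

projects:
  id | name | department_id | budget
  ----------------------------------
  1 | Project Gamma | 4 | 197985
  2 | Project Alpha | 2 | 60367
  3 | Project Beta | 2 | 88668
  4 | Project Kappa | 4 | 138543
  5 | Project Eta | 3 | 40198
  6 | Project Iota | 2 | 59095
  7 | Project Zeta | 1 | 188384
SELECT hire_year, MIN(salary) AS min_salary FROM employees GROUP BY hire_year

Execution result:
hire_year | min_salary
2015 | 119533
2016 | 110268
2017 | 86684
2018 | 50618
2019 | 106669
2021 | 103013
2022 | 59463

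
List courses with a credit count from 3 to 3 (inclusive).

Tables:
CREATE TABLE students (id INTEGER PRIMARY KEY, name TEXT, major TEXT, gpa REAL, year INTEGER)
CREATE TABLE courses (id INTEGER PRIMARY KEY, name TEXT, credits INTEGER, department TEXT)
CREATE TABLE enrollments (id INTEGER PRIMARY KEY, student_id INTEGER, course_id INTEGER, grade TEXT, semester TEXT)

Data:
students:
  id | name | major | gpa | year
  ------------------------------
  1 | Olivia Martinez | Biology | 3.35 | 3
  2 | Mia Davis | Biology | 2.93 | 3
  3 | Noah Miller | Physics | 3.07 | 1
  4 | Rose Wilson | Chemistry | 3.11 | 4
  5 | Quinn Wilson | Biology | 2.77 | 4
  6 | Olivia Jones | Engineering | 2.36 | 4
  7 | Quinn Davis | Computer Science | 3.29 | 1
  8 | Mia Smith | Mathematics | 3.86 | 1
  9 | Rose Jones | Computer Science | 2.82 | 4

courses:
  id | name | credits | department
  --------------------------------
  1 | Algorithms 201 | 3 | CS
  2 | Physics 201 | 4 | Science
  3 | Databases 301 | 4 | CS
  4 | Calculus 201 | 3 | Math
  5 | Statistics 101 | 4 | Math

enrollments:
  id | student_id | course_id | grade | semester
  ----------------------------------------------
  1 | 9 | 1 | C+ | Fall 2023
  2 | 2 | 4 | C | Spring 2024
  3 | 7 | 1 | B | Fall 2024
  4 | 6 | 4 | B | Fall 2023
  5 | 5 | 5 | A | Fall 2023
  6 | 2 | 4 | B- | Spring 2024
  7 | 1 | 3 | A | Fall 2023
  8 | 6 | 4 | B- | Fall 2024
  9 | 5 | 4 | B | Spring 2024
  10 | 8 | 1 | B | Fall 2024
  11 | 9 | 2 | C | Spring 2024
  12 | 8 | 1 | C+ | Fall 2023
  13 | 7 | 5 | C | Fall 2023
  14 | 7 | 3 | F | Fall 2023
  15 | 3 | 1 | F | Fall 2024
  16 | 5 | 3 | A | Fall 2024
SELECT name, credits FROM courses WHERE credits BETWEEN 3 AND 3

Execution result:
name | credits
Algorithms 201 | 3
Calculus 201 | 3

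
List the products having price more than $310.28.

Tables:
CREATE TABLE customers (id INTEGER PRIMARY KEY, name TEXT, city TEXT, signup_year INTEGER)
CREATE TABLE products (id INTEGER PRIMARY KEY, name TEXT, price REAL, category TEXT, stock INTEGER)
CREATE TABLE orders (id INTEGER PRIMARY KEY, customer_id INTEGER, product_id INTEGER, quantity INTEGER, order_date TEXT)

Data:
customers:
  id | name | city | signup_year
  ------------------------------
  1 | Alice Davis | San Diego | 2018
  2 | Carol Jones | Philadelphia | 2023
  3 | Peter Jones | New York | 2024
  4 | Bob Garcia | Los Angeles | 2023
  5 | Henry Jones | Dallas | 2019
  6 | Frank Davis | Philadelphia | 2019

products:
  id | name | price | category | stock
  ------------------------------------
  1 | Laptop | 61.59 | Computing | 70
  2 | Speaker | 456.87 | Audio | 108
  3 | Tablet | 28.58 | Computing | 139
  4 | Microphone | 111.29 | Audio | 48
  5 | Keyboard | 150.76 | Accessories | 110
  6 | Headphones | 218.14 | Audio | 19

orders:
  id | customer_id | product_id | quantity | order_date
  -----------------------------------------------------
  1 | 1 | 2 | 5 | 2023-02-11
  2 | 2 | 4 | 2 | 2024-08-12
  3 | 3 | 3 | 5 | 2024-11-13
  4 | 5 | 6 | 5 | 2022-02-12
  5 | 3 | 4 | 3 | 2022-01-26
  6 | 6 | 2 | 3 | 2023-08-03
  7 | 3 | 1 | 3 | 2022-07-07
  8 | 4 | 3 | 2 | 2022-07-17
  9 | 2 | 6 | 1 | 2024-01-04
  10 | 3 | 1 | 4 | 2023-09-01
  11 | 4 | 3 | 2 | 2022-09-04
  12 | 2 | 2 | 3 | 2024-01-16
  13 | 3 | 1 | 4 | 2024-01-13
SELECT name, price FROM products WHERE price > 310.28

Execution result:
name | price
Speaker | 456.87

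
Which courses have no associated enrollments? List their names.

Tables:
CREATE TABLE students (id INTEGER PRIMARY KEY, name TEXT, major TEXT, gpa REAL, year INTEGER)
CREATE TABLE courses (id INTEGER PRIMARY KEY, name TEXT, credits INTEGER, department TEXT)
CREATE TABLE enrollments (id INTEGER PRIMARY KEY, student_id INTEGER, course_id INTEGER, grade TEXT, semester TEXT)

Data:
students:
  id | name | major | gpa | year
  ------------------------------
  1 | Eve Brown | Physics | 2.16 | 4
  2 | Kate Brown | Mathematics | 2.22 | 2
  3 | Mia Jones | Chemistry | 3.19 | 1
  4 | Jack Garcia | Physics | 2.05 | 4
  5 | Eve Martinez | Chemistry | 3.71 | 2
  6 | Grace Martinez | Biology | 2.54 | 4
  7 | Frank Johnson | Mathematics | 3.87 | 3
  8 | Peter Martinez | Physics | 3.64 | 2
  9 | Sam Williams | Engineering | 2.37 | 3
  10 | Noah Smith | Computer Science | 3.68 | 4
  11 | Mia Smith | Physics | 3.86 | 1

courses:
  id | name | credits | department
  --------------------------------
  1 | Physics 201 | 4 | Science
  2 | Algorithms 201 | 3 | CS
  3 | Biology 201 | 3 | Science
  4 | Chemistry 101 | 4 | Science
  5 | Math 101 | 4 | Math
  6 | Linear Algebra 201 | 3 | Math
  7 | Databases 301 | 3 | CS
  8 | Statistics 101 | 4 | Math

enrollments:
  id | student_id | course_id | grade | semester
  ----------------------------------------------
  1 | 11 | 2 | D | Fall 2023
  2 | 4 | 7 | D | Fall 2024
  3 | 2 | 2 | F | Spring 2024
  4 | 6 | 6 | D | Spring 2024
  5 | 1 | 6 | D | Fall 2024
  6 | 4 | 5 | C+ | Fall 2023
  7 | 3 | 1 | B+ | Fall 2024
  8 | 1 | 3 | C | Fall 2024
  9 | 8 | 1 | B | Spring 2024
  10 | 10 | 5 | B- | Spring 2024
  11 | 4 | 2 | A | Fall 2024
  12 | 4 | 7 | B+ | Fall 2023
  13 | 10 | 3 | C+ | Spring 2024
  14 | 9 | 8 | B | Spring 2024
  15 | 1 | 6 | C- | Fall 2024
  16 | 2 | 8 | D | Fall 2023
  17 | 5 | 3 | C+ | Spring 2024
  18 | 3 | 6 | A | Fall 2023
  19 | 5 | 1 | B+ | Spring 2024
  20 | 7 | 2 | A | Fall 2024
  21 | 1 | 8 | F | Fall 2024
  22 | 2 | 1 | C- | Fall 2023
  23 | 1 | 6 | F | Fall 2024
SELECT p.name FROM courses p LEFT JOIN enrollments c ON c.course_id = p.id WHERE c.id IS NULL

Execution result:
Chemistry 101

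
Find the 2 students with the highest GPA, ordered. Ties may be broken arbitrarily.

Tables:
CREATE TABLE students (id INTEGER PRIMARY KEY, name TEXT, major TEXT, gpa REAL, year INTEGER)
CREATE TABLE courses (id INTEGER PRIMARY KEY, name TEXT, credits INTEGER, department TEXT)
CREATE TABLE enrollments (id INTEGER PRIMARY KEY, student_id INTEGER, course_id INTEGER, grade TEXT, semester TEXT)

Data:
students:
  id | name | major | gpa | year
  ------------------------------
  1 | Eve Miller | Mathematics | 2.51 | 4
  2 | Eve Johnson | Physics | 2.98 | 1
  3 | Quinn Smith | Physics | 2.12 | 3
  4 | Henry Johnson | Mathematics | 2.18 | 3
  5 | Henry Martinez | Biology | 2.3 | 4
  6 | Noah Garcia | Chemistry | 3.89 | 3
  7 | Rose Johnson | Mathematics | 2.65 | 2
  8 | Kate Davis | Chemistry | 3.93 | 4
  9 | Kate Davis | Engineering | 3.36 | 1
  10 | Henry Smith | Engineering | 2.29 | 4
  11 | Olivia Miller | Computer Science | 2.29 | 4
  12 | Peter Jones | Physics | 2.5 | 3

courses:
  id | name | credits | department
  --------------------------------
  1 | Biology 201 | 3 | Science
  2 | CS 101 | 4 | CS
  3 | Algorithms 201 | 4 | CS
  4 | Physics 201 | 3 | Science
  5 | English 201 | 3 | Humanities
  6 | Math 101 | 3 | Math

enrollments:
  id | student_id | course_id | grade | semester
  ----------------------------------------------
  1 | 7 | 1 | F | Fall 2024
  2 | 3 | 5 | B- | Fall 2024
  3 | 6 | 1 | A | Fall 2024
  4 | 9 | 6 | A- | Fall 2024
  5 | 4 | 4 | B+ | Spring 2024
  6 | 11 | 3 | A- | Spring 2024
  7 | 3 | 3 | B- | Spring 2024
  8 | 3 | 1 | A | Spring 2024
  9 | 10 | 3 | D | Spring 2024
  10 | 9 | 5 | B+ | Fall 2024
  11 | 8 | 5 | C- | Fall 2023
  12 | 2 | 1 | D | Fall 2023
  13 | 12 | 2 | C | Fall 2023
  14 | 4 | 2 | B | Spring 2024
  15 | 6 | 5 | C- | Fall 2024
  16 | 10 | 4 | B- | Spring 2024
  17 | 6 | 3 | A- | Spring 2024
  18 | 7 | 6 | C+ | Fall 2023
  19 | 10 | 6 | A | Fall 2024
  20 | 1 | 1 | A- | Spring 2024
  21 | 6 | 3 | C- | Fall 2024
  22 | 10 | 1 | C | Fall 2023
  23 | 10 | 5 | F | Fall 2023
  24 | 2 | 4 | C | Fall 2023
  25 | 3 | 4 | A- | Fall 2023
SELECT name, gpa FROM students ORDER BY gpa DESC LIMIT 2

Execution result:
name | gpa
Kate Davis | 3.93
Noah Garcia | 3.89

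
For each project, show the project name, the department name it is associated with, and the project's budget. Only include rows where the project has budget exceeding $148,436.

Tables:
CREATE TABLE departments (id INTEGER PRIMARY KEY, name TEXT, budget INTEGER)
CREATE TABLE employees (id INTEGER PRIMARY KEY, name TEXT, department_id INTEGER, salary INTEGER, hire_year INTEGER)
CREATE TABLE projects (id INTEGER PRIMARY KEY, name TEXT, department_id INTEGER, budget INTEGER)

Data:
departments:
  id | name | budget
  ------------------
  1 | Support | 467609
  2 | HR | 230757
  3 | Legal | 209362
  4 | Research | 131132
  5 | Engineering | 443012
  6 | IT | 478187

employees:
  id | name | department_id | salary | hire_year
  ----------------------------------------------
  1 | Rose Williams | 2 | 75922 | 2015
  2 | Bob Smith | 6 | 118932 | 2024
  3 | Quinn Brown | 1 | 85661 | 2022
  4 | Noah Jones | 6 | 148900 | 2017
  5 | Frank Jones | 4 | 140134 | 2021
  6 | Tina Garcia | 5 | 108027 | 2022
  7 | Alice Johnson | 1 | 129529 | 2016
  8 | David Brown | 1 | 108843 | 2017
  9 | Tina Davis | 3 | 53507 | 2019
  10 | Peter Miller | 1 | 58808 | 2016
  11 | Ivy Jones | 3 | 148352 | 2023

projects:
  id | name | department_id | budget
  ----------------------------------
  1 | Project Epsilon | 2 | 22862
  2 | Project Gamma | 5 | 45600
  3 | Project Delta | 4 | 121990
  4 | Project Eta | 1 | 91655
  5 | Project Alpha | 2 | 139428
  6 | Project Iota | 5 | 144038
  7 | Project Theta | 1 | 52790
SELECT c.name, p.name AS department, c.budget FROM projects c JOIN departments p ON c.department_id = p.id WHERE c.budget > 148436

Execution result:
(no rows)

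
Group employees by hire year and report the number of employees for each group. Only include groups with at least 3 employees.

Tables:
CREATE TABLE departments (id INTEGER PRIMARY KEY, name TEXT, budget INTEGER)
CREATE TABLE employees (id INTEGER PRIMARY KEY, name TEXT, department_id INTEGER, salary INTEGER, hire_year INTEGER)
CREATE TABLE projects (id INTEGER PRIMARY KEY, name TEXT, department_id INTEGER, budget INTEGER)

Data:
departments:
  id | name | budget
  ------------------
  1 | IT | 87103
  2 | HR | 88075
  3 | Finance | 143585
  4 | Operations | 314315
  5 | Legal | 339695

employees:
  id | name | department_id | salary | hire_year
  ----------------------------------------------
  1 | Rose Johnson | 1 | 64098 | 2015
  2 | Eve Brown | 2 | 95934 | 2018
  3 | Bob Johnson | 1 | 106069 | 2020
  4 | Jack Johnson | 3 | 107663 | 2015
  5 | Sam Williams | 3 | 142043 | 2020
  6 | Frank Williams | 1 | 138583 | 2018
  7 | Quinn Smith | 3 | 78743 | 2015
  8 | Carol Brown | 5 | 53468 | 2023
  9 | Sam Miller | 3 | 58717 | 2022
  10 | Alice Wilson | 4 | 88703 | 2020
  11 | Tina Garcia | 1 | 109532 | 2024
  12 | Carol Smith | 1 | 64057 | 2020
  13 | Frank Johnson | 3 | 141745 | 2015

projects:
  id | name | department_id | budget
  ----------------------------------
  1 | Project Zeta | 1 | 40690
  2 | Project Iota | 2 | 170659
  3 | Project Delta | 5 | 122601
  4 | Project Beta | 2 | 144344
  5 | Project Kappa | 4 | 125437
SELECT hire_year, COUNT(*) AS n FROM employees GROUP BY hire_year HAVING COUNT(*) >= 3

Execution result:
hire_year | n
2015 | 4
2020 | 4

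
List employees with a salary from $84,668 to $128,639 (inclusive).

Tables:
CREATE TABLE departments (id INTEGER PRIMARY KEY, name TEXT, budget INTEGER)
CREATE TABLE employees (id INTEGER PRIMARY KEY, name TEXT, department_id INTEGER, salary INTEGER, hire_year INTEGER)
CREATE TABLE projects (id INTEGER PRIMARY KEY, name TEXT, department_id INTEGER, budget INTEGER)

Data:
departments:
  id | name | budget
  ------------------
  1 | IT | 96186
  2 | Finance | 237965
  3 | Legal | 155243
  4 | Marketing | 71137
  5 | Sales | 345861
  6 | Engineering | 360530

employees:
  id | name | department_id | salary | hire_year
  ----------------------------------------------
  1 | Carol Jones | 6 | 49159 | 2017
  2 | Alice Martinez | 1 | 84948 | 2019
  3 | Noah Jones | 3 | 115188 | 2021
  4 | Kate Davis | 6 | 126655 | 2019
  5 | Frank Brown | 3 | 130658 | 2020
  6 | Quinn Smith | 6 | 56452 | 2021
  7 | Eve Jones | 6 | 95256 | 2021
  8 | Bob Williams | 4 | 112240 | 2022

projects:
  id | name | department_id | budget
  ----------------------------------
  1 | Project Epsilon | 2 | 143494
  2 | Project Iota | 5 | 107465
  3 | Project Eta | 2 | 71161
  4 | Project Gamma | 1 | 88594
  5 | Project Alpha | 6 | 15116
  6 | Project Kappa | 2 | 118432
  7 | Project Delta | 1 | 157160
SELECT name, salary FROM employees WHERE salary BETWEEN 84668 AND 128639

Execution result:
name | salary
Alice Martinez | 84948
Noah Jones | 115188
Kate Davis | 126655
Eve Jones | 95256
Bob Williams | 112240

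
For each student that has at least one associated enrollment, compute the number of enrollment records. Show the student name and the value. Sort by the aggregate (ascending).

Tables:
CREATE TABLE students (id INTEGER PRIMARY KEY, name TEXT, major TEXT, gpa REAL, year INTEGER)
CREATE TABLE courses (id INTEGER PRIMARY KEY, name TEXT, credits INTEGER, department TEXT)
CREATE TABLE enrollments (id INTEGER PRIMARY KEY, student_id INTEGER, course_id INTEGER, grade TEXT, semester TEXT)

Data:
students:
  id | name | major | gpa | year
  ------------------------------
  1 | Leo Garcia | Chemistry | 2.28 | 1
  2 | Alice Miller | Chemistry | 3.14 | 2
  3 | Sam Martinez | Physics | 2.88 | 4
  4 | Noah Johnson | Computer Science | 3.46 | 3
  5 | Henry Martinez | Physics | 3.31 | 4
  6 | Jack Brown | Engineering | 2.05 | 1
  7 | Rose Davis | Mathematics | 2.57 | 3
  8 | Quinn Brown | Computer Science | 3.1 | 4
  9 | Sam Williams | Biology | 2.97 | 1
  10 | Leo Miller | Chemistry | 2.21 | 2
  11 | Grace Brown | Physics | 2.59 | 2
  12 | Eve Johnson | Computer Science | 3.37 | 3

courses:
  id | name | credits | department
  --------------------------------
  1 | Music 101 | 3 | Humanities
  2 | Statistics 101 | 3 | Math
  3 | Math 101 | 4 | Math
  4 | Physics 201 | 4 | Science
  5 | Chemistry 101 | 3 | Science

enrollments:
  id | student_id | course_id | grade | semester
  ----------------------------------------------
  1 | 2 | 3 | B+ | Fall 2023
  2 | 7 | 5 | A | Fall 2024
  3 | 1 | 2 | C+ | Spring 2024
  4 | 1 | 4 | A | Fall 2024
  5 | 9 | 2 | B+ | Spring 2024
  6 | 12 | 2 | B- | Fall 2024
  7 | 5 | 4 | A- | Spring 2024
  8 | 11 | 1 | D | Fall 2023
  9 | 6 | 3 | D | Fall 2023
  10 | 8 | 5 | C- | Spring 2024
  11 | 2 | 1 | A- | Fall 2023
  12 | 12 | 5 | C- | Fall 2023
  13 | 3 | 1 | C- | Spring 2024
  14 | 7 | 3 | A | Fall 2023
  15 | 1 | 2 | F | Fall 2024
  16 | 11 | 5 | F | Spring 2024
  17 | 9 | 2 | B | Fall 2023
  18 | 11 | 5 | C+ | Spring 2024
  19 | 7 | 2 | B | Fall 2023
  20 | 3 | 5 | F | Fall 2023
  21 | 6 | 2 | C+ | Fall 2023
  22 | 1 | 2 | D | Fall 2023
SELECT p.name, COUNT(*) AS n FROM enrollments c JOIN students p ON c.student_id = p.id GROUP BY p.id, p.name ORDER BY n ASC

Execution result:
name | n
Henry Martinez | 1
Quinn Brown | 1
Alice Miller | 2
Sam Martinez | 2
Jack Brown | 2
Sam Williams | 2
Eve Johnson | 2
Rose Davis | 3
Grace Brown | 3
Leo Garcia | 4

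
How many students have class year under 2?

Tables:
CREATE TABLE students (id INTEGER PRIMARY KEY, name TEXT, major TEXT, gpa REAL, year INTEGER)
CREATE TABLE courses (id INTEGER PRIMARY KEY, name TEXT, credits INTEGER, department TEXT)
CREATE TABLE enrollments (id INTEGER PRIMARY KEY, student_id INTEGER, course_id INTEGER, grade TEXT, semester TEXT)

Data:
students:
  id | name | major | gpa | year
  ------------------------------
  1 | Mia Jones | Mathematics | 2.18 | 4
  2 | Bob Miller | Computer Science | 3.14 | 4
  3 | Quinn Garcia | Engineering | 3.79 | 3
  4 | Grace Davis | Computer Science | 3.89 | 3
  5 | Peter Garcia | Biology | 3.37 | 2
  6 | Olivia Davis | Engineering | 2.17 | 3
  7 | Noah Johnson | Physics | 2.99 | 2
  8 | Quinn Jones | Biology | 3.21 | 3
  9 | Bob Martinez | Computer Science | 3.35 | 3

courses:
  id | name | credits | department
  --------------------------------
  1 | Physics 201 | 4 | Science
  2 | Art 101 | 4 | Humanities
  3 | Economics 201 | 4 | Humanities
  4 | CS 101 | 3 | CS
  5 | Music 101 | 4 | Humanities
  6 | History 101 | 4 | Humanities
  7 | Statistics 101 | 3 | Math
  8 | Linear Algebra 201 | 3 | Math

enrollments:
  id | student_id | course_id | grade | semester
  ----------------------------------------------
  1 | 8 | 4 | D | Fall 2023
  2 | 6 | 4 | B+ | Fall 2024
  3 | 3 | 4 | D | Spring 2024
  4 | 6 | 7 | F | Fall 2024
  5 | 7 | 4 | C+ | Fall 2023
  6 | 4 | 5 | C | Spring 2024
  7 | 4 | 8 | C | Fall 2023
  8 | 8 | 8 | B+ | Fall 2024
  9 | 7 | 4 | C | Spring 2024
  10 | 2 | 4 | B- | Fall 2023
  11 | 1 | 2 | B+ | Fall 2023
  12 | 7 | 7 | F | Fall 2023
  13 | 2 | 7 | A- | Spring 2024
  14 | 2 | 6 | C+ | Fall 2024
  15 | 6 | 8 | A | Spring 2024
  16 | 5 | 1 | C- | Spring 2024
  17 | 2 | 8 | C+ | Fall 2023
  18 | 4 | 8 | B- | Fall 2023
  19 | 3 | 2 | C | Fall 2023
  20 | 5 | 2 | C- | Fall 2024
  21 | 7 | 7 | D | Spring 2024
SELECT COUNT(*) FROM students WHERE year < 2

Execution result:
0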